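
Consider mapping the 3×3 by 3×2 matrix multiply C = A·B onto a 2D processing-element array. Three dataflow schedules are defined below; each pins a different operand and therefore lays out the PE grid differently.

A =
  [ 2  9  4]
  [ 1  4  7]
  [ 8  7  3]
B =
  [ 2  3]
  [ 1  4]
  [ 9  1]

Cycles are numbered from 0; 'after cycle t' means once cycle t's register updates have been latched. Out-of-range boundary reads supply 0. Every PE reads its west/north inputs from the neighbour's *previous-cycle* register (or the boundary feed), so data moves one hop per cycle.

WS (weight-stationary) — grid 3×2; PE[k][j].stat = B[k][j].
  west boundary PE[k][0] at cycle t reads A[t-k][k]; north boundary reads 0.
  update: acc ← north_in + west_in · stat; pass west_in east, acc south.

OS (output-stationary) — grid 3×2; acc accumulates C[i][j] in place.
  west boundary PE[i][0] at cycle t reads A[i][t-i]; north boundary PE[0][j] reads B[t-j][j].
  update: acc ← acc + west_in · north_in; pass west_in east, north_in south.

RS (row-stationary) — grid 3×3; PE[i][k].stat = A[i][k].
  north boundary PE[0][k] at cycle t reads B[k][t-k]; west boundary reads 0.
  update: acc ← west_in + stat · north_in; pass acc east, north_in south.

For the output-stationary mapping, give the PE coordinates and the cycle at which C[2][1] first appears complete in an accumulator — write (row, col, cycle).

(row, col, cycle) = (2, 1, 5)

OS: C[2][1] accumulates in PE[2][1]:
  0: (2,1).acc=0  regs=<0,0>
  1: (2,1).acc=0  regs=<0,0>
  2: (2,1).acc=0  regs=<0,0>
  3: (2,1).acc=24  regs=<8,3>
  4: (2,1).acc=52  regs=<7,4>
  5: (2,1).acc=55  regs=<3,1>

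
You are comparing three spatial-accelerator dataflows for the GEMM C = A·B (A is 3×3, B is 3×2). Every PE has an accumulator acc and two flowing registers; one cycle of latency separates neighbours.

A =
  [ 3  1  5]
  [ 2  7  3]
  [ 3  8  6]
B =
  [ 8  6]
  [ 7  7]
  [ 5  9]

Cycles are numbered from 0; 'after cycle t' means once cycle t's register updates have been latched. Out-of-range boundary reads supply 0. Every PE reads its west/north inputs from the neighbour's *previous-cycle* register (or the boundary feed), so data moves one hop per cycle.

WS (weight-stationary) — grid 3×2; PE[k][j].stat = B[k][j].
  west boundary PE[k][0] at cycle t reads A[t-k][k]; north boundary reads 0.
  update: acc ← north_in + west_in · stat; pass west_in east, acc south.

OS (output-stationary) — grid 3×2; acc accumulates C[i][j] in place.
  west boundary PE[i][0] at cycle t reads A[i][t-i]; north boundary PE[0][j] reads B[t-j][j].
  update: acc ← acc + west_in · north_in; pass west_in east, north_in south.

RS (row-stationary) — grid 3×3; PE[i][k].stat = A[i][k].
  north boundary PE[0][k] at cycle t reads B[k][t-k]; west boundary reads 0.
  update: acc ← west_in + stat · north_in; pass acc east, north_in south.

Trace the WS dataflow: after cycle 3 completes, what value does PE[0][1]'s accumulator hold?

WS 3×2: PE[0][1] cycle-by-cycle (with neighbour feeds):
  0: (0,0).acc=24  regs=<3,24>
  0: (0,1).acc=0  regs=<0,0>
  1: (0,0).acc=16  regs=<2,16>
  1: (0,1).acc=18  regs=<3,18>
  2: (0,0).acc=24  regs=<3,24>
  2: (0,1).acc=12  regs=<2,12>
  3: (0,0).acc=0  regs=<0,0>
  3: (0,1).acc=18  regs=<3,18>

PE[0][1].acc = 18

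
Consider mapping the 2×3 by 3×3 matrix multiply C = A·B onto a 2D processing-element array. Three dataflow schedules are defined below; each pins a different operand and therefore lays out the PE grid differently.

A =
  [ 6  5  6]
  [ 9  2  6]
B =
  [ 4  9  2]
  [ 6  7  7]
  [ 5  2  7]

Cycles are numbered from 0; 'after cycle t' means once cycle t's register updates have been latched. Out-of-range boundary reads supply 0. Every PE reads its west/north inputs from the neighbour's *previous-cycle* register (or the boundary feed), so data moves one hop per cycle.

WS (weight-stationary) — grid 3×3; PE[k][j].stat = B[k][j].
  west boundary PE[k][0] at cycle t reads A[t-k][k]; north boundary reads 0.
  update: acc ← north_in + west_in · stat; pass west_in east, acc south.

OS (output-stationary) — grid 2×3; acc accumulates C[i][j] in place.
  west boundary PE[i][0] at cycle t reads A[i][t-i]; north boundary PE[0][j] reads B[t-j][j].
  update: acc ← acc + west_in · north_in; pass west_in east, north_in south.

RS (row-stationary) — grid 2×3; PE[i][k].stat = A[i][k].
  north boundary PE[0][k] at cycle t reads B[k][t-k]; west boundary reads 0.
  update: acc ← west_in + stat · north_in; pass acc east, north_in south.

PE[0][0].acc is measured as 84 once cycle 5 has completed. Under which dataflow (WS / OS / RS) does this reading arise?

dataflow = OS

WS (3×3 grid), PE[0][0]:
  cycle 0: PE[0][0] → acc 24, east 6, south 24
  cycle 1: PE[0][0] → acc 36, east 9, south 36
  cycle 2: PE[0][0] → acc 0, east 0, south 0
  cycle 3: PE[0][0] → acc 0, east 0, south 0
  cycle 4: PE[0][0] → acc 0, east 0, south 0
  cycle 5: PE[0][0] → acc 0, east 0, south 0
OS (2×3 grid), PE[0][0]:
  cycle 0: PE[0][0] → acc 24, east 6, south 4
  cycle 1: PE[0][0] → acc 54, east 5, south 6
  cycle 2: PE[0][0] → acc 84, east 6, south 5
  cycle 3: PE[0][0] → acc 84, east 0, south 0
  cycle 4: PE[0][0] → acc 84, east 0, south 0
  cycle 5: PE[0][0] → acc 84, east 0, south 0
RS (2×3 grid), PE[0][0]:
  cycle 0: PE[0][0] → acc 24, east 24, south 4
  cycle 1: PE[0][0] → acc 54, east 54, south 9
  cycle 2: PE[0][0] → acc 12, east 12, south 2
  cycle 3: PE[0][0] → acc 0, east 0, south 0
  cycle 4: PE[0][0] → acc 0, east 0, south 0
  cycle 5: PE[0][0] → acc 0, east 0, south 0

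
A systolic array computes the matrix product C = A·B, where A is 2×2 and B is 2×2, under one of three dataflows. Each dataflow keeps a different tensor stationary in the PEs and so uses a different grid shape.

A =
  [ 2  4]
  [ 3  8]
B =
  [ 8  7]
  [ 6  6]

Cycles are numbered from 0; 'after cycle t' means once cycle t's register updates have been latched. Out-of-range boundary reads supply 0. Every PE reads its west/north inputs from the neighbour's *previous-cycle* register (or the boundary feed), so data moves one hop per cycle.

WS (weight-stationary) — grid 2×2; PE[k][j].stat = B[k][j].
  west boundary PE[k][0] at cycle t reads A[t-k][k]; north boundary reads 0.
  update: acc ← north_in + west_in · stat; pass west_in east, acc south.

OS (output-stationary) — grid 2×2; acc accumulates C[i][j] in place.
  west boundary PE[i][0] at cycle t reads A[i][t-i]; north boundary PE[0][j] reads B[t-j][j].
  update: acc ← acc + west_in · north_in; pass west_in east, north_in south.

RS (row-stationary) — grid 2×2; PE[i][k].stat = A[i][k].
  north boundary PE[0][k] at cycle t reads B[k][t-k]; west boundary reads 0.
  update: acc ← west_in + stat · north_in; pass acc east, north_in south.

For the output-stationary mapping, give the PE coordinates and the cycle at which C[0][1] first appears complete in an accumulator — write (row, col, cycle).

(row, col, cycle) = (0, 1, 2)

OS — PE[0][1] is where C[0][1] collects:
  [0] (0,1) acc=0 (h:0 v:0)
  [1] (0,1) acc=14 (h:2 v:7)
  [2] (0,1) acc=38 (h:4 v:6)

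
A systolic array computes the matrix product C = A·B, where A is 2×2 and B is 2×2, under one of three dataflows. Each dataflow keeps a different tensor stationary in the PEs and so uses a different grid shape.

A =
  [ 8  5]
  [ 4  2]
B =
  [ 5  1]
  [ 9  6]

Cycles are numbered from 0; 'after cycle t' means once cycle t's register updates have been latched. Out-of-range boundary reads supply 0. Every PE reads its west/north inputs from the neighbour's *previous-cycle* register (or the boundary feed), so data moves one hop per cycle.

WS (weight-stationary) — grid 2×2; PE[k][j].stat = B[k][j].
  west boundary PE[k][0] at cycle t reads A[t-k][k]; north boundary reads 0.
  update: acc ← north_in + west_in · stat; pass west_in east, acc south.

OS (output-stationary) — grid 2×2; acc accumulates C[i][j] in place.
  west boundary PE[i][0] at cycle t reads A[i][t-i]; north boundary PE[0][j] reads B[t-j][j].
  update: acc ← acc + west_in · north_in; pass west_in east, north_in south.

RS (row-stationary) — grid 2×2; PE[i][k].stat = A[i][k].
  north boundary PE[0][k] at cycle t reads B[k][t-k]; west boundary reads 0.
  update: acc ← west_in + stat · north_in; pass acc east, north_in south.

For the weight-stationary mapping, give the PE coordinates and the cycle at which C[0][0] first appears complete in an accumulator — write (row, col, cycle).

WS: C[0][0] accumulates in PE[1][0]:
  t=0 PE[1][0]: acc=0 h=0 v=0
  t=1 PE[1][0]: acc=85 h=5 v=85

(row, col, cycle) = (1, 0, 1)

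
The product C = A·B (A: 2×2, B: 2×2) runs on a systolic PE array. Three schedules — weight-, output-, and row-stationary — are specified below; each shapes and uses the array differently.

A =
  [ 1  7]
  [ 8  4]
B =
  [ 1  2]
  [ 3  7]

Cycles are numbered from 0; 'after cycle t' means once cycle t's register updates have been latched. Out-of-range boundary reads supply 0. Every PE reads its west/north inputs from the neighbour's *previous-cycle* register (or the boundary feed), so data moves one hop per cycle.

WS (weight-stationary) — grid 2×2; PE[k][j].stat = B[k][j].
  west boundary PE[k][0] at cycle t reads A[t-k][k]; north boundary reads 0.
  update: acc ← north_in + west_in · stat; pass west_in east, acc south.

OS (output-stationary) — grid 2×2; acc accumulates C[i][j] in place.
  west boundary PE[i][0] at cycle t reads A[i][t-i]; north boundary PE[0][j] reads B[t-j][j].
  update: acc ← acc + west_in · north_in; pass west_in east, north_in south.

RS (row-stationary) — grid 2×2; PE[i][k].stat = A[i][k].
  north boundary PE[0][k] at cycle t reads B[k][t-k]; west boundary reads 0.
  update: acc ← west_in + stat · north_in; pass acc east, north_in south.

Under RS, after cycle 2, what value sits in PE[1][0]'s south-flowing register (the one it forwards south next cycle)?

Tracing RS — 2×2 array, target PE[1][0]:
  0: (0,0).acc=1  regs=<1,1>
  0: (1,0).acc=0  regs=<0,0>
  1: (0,0).acc=2  regs=<2,2>
  1: (1,0).acc=8  regs=<8,1>
  2: (0,0).acc=0  regs=<0,0>
  2: (1,0).acc=16  regs=<16,2>

register = 2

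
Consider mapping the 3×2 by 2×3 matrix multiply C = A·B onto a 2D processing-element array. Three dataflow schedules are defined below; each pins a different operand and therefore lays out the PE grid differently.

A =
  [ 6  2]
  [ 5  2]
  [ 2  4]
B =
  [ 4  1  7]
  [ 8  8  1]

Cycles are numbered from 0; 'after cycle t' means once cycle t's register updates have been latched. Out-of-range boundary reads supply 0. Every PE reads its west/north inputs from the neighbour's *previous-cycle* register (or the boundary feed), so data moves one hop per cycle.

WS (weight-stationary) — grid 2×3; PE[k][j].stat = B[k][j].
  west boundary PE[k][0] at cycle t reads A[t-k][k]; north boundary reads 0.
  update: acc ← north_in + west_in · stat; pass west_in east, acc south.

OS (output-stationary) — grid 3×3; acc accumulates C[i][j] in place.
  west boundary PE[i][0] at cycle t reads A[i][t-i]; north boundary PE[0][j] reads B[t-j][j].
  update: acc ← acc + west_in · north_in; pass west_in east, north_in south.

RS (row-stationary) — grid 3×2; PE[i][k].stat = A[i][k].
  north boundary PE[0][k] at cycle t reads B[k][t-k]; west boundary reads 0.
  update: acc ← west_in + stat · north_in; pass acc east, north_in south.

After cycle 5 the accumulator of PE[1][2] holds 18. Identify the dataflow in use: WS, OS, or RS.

dataflow = WS

Under WS (2×3), PE[1][2]:
  t=0 PE[1][2]: acc=0 h=0 v=0
  t=1 PE[1][2]: acc=0 h=0 v=0
  t=2 PE[1][2]: acc=0 h=0 v=0
  t=3 PE[1][2]: acc=44 h=2 v=44
  t=4 PE[1][2]: acc=37 h=2 v=37
  t=5 PE[1][2]: acc=18 h=4 v=18
Under OS (3×3), PE[1][2]:
  t=0 PE[1][2]: acc=0 h=0 v=0
  t=1 PE[1][2]: acc=0 h=0 v=0
  t=2 PE[1][2]: acc=0 h=0 v=0
  t=3 PE[1][2]: acc=35 h=5 v=7
  t=4 PE[1][2]: acc=37 h=2 v=1
  t=5 PE[1][2]: acc=37 h=0 v=0
— RS: 3×2 array has no PE[1][2].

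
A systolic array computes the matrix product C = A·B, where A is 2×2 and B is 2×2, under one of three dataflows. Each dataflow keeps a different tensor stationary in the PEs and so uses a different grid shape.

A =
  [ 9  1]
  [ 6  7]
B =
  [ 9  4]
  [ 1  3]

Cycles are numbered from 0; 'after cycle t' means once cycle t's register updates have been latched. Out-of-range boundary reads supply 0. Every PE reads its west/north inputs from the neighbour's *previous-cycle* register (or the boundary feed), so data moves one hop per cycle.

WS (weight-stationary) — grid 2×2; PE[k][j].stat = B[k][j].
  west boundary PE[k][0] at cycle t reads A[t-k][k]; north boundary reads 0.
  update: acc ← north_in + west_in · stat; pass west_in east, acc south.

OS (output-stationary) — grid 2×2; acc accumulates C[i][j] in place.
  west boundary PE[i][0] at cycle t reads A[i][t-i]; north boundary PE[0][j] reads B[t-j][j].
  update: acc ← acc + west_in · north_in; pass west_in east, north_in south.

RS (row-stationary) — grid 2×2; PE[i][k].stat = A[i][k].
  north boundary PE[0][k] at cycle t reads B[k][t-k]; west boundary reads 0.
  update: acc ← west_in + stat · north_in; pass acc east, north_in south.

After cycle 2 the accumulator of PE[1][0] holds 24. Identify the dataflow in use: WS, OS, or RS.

WS (2×2 grid), PE[1][0]:
  [0] (1,0) acc=0 (h:0 v:0)
  [1] (1,0) acc=82 (h:1 v:82)
  [2] (1,0) acc=61 (h:7 v:61)
OS (2×2 grid), PE[1][0]:
  [0] (1,0) acc=0 (h:0 v:0)
  [1] (1,0) acc=54 (h:6 v:9)
  [2] (1,0) acc=61 (h:7 v:1)
RS (2×2 grid), PE[1][0]:
  [0] (1,0) acc=0 (h:0 v:0)
  [1] (1,0) acc=54 (h:54 v:9)
  [2] (1,0) acc=24 (h:24 v:4)

dataflow = RS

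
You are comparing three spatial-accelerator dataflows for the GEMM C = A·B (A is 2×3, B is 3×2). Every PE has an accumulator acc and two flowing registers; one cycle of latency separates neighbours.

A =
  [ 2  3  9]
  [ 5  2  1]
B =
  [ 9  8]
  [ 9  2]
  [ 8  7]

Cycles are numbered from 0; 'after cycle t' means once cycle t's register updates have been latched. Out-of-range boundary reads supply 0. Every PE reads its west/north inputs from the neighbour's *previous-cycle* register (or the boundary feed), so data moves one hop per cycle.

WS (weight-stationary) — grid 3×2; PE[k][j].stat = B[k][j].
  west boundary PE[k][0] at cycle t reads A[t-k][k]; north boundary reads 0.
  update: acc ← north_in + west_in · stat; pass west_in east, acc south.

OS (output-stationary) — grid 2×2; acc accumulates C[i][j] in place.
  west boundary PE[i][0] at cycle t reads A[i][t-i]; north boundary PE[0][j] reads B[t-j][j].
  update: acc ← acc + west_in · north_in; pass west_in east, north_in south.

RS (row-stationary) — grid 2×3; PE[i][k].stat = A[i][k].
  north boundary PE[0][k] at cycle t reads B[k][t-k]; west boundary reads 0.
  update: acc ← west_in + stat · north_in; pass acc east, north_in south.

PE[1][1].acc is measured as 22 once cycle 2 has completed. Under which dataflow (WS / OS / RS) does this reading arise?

dataflow = WS

Under WS (3×2), PE[1][1]:
  0: (1,1).acc=0  regs=<0,0>
  1: (1,1).acc=0  regs=<0,0>
  2: (1,1).acc=22  regs=<3,22>
Under OS (2×2), PE[1][1]:
  0: (1,1).acc=0  regs=<0,0>
  1: (1,1).acc=0  regs=<0,0>
  2: (1,1).acc=40  regs=<5,8>
Under RS (2×3), PE[1][1]:
  0: (1,1).acc=0  regs=<0,0>
  1: (1,1).acc=0  regs=<0,0>
  2: (1,1).acc=63  regs=<63,9>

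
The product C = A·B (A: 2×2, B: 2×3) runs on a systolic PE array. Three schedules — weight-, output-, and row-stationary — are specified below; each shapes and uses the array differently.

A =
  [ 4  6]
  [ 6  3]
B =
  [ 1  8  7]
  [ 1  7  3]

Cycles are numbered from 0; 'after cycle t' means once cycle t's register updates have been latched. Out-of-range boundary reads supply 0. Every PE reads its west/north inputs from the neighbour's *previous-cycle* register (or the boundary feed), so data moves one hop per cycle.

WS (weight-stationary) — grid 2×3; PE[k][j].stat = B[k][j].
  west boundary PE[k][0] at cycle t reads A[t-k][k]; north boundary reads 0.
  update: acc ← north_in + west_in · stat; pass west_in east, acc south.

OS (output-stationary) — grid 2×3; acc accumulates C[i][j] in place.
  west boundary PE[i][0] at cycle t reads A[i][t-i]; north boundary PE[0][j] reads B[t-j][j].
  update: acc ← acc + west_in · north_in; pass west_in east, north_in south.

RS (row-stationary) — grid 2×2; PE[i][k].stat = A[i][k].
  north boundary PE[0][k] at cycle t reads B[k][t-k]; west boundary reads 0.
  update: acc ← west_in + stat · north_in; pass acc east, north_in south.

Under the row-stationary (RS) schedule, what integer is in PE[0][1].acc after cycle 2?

RS (2×2). Following PE[0][1] plus its west/north inputs:
  0: (0,0).acc=4  regs=<4,1>
  0: (0,1).acc=0  regs=<0,0>
  1: (0,0).acc=32  regs=<32,8>
  1: (0,1).acc=10  regs=<10,1>
  2: (0,0).acc=28  regs=<28,7>
  2: (0,1).acc=74  regs=<74,7>

PE[0][1].acc = 74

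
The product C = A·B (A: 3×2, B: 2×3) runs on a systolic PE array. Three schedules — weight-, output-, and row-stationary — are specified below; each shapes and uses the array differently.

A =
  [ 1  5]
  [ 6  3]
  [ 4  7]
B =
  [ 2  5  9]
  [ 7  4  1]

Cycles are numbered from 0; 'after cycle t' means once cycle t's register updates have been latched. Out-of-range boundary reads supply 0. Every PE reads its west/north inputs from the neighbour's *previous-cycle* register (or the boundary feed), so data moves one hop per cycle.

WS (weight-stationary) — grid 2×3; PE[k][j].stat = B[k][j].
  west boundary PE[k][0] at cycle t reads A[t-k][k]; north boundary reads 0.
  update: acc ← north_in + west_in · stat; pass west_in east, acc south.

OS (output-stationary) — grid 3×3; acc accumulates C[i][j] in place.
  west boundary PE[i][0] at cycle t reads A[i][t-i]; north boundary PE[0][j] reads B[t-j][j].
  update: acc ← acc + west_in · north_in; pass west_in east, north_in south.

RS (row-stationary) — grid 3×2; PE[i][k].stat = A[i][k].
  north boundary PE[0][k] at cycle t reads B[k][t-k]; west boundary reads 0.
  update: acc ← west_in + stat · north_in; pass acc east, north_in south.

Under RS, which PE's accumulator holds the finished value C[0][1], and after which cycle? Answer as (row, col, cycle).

Under RS, C[0][1] lands at PE[0][1]:
  0: (0,1).acc=0  regs=<0,0>
  1: (0,1).acc=37  regs=<37,7>
  2: (0,1).acc=25  regs=<25,4>

(row, col, cycle) = (0, 1, 2)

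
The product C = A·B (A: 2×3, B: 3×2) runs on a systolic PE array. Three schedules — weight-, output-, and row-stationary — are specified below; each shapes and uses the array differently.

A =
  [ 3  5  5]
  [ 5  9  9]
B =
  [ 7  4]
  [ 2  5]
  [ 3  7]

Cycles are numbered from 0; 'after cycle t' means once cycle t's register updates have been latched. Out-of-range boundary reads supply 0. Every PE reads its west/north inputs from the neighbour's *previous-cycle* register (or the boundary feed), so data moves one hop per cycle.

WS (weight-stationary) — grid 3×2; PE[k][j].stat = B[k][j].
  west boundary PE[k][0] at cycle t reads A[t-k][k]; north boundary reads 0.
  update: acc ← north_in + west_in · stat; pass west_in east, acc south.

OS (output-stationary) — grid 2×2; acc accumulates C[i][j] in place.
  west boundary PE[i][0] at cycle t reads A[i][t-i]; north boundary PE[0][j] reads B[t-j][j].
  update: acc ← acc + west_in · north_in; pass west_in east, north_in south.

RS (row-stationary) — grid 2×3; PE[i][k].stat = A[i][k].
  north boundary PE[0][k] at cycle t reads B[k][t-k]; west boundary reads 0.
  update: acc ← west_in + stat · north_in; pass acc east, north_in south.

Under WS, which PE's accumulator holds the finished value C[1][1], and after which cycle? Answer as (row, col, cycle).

WS: C[1][1] accumulates in PE[2][1]:
  c0 r2c1: 0 / 0 / 0
  c1 r2c1: 0 / 0 / 0
  c2 r2c1: 0 / 0 / 0
  c3 r2c1: 72 / 5 / 72
  c4 r2c1: 128 / 9 / 128

(row, col, cycle) = (2, 1, 4)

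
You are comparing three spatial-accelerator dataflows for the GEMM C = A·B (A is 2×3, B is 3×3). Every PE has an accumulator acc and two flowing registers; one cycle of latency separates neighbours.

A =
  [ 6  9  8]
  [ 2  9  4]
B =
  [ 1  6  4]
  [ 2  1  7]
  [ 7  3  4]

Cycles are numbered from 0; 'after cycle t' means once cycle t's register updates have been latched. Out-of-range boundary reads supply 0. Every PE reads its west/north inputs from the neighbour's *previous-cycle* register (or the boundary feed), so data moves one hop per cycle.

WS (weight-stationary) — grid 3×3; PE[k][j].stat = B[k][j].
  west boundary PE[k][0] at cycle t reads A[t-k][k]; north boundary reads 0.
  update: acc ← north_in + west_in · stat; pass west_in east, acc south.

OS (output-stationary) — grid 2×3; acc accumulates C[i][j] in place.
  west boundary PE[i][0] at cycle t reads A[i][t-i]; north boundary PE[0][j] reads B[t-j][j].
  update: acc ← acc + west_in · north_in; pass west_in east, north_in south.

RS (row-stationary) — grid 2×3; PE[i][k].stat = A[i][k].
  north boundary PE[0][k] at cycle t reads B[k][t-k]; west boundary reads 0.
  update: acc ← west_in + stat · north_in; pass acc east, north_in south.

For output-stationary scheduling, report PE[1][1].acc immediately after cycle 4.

PE[1][1].acc = 33

OS 2×3: PE[1][1] cycle-by-cycle (with neighbour feeds):
  0: (0,1).acc=0  regs=<0,0>
  0: (1,0).acc=0  regs=<0,0>
  0: (1,1).acc=0  regs=<0,0>
  1: (0,1).acc=36  regs=<6,6>
  1: (1,0).acc=2  regs=<2,1>
  1: (1,1).acc=0  regs=<0,0>
  2: (0,1).acc=45  regs=<9,1>
  2: (1,0).acc=20  regs=<9,2>
  2: (1,1).acc=12  regs=<2,6>
  3: (0,1).acc=69  regs=<8,3>
  3: (1,0).acc=48  regs=<4,7>
  3: (1,1).acc=21  regs=<9,1>
  4: (0,1).acc=69  regs=<0,0>
  4: (1,0).acc=48  regs=<0,0>
  4: (1,1).acc=33  regs=<4,3>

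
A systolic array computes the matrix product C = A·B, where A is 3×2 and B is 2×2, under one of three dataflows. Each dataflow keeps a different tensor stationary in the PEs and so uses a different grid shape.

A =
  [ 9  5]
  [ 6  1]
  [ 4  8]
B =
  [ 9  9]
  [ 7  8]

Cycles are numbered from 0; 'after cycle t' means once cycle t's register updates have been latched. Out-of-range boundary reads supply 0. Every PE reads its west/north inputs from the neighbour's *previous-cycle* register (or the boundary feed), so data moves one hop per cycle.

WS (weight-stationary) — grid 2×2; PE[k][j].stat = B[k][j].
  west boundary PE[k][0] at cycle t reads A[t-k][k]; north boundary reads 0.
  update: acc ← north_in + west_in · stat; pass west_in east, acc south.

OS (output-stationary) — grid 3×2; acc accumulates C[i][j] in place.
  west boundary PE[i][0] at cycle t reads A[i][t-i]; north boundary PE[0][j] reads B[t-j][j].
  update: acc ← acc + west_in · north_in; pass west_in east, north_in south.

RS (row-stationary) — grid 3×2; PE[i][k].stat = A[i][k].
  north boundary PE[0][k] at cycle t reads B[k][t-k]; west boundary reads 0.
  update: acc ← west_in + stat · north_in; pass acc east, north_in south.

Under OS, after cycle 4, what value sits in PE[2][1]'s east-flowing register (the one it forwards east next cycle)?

Tracing OS — 3×2 array, target PE[2][1]:
  @0  [1,1]  acc 0  |  →0  ↓0
  @0  [2,0]  acc 0  |  →0  ↓0
  @0  [2,1]  acc 0  |  →0  ↓0
  @1  [1,1]  acc 0  |  →0  ↓0
  @1  [2,0]  acc 0  |  →0  ↓0
  @1  [2,1]  acc 0  |  →0  ↓0
  @2  [1,1]  acc 54  |  →6  ↓9
  @2  [2,0]  acc 36  |  →4  ↓9
  @2  [2,1]  acc 0  |  →0  ↓0
  @3  [1,1]  acc 62  |  →1  ↓8
  @3  [2,0]  acc 92  |  →8  ↓7
  @3  [2,1]  acc 36  |  →4  ↓9
  @4  [1,1]  acc 62  |  →0  ↓0
  @4  [2,0]  acc 92  |  →0  ↓0
  @4  [2,1]  acc 100  |  →8  ↓8

register = 8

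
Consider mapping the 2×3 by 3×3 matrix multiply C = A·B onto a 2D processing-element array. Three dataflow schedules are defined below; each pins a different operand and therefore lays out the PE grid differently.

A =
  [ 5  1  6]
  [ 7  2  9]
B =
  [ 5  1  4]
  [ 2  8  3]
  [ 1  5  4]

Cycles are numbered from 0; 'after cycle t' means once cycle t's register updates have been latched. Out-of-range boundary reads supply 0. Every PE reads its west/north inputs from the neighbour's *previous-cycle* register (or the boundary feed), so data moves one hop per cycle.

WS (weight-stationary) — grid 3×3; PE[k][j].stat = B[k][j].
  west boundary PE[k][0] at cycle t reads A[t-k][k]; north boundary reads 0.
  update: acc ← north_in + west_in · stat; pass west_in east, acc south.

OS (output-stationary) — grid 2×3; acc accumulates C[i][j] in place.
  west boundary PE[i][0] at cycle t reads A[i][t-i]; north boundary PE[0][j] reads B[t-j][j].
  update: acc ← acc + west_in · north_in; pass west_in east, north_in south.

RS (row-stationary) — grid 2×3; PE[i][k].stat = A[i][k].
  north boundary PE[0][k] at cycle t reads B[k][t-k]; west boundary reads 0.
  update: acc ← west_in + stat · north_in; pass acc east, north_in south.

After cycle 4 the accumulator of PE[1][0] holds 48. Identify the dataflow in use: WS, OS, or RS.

dataflow = OS

— WS: 3×3; PE[1][0] trace:
  @0  [1,0]  acc 0  |  →0  ↓0
  @1  [1,0]  acc 27  |  →1  ↓27
  @2  [1,0]  acc 39  |  →2  ↓39
  @3  [1,0]  acc 0  |  →0  ↓0
  @4  [1,0]  acc 0  |  →0  ↓0
— OS: 2×3; PE[1][0] trace:
  @0  [1,0]  acc 0  |  →0  ↓0
  @1  [1,0]  acc 35  |  →7  ↓5
  @2  [1,0]  acc 39  |  →2  ↓2
  @3  [1,0]  acc 48  |  →9  ↓1
  @4  [1,0]  acc 48  |  →0  ↓0
— RS: 2×3; PE[1][0] trace:
  @0  [1,0]  acc 0  |  →0  ↓0
  @1  [1,0]  acc 35  |  →35  ↓5
  @2  [1,0]  acc 7  |  →7  ↓1
  @3  [1,0]  acc 28  |  →28  ↓4
  @4  [1,0]  acc 0  |  →0  ↓0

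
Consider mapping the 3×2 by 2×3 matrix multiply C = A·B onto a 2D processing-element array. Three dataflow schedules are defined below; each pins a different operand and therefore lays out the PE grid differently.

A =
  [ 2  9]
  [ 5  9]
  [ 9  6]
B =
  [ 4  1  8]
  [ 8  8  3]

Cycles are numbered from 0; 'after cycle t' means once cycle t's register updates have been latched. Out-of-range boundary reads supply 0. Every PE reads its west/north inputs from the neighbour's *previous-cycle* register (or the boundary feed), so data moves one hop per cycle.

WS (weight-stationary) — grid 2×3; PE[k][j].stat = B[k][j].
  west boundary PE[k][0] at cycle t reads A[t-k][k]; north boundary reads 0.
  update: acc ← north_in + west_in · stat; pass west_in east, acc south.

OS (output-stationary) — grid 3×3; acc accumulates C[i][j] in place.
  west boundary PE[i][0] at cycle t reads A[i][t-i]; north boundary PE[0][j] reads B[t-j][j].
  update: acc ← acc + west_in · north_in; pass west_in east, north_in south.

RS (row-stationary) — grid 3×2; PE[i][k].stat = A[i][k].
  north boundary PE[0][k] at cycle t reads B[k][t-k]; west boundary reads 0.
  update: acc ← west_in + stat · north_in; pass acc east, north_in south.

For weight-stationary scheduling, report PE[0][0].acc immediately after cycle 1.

PE[0][0].acc = 20

Tracing WS — 2×3 array, target PE[0][0]:
  cycle 0: PE[0][0] → acc 8, east 2, south 8
  cycle 1: PE[0][0] → acc 20, east 5, south 20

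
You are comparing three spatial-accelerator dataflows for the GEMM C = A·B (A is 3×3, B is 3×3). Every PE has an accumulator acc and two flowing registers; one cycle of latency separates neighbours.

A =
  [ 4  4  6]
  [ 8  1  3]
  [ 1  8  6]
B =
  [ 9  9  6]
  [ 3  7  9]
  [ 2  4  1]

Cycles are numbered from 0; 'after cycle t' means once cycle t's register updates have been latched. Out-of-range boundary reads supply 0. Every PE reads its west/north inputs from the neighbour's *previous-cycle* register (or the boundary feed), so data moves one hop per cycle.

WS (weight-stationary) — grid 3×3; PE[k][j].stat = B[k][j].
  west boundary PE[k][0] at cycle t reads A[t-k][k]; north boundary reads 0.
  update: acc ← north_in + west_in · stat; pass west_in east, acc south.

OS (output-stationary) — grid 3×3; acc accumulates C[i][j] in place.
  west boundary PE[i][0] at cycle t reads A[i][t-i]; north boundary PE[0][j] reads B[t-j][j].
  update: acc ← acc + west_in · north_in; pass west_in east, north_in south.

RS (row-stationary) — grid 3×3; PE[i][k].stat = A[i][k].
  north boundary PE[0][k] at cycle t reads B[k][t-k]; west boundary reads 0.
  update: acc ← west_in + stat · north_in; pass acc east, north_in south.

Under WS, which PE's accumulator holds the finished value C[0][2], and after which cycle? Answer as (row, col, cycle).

WS: C[0][2] accumulates in PE[2][2]:
  cycle 0: PE[2][2] → acc 0, east 0, south 0
  cycle 1: PE[2][2] → acc 0, east 0, south 0
  cycle 2: PE[2][2] → acc 0, east 0, south 0
  cycle 3: PE[2][2] → acc 0, east 0, south 0
  cycle 4: PE[2][2] → acc 66, east 6, south 66

(row, col, cycle) = (2, 2, 4)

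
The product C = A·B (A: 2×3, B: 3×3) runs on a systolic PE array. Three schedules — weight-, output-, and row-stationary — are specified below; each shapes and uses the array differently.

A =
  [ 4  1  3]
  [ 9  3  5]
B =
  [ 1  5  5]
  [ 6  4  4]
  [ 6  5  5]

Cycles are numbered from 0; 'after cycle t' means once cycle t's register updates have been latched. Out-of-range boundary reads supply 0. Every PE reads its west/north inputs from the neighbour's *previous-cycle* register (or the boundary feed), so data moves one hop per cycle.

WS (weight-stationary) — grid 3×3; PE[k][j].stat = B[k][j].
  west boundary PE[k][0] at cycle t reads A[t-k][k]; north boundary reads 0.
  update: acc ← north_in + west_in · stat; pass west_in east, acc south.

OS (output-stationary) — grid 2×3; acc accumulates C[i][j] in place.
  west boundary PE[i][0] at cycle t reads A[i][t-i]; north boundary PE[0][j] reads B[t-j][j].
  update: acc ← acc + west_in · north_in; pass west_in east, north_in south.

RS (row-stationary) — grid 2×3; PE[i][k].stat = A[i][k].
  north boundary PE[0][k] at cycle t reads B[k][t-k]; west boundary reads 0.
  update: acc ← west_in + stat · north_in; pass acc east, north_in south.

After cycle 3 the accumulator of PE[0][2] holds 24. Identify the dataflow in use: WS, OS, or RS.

— WS: 3×3; PE[0][2] trace:
  c0 r0c2: 0 / 0 / 0
  c1 r0c2: 0 / 0 / 0
  c2 r0c2: 20 / 4 / 20
  c3 r0c2: 45 / 9 / 45
— OS: 2×3; PE[0][2] trace:
  c0 r0c2: 0 / 0 / 0
  c1 r0c2: 0 / 0 / 0
  c2 r0c2: 20 / 4 / 5
  c3 r0c2: 24 / 1 / 4
— RS: 2×3; PE[0][2] trace:
  c0 r0c2: 0 / 0 / 0
  c1 r0c2: 0 / 0 / 0
  c2 r0c2: 28 / 28 / 6
  c3 r0c2: 39 / 39 / 5

dataflow = OS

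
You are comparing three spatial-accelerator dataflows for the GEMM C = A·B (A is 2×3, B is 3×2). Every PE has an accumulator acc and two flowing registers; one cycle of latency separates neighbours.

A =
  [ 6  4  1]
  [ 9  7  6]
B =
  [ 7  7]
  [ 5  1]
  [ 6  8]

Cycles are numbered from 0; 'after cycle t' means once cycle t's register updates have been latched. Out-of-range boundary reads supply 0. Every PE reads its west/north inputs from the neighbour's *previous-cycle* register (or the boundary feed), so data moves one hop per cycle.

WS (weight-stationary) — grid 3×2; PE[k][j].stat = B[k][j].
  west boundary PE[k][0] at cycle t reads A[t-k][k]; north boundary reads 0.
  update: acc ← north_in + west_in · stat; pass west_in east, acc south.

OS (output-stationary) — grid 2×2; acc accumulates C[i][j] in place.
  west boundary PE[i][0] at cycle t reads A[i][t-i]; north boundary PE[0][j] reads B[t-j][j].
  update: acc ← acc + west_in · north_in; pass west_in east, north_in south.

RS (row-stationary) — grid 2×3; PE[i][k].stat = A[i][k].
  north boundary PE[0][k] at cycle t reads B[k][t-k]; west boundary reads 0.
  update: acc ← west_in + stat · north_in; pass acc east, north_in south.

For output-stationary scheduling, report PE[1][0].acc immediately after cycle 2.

OS (2×2). Following PE[1][0] plus its west/north inputs:
  0: (0,0).acc=42  regs=<6,7>
  0: (1,0).acc=0  regs=<0,0>
  1: (0,0).acc=62  regs=<4,5>
  1: (1,0).acc=63  regs=<9,7>
  2: (0,0).acc=68  regs=<1,6>
  2: (1,0).acc=98  regs=<7,5>

PE[1][0].acc = 98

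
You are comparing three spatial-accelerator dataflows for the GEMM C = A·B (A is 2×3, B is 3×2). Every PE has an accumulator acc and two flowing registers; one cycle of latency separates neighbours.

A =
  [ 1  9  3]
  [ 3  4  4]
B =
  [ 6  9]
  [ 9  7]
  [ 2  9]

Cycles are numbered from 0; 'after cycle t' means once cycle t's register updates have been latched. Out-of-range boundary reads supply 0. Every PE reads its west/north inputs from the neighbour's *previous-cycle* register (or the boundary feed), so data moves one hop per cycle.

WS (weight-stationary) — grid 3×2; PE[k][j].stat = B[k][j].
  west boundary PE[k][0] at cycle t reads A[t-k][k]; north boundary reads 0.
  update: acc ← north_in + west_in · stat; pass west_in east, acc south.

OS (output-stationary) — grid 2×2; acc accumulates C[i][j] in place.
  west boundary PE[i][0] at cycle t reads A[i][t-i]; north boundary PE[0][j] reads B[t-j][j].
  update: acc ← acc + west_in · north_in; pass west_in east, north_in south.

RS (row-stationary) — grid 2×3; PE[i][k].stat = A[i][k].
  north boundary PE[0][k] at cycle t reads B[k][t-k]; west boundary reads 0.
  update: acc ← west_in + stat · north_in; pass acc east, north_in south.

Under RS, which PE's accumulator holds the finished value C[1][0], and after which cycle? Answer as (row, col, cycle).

RS — PE[1][2] is where C[1][0] collects:
  0: (1,2).acc=0  regs=<0,0>
  1: (1,2).acc=0  regs=<0,0>
  2: (1,2).acc=0  regs=<0,0>
  3: (1,2).acc=62  regs=<62,2>

(row, col, cycle) = (1, 2, 3)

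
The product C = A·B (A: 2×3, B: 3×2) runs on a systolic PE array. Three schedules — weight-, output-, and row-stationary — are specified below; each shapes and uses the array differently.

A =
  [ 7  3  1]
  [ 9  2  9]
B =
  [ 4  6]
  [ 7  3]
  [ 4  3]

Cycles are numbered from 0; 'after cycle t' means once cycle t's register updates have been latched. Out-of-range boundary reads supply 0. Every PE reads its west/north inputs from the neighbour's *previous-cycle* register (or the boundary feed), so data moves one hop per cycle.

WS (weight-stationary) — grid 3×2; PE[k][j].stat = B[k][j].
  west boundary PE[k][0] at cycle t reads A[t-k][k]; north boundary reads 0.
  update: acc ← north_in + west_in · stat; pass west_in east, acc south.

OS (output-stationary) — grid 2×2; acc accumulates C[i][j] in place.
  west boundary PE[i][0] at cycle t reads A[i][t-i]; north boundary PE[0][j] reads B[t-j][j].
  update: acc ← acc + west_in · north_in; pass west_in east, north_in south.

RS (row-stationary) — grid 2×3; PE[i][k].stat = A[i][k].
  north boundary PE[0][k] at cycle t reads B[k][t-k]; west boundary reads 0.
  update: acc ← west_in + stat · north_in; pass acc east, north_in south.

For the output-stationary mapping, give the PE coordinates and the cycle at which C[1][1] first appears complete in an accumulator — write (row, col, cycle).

(row, col, cycle) = (1, 1, 4)

Under OS, C[1][1] lands at PE[1][1]:
  c0 r1c1: 0 / 0 / 0
  c1 r1c1: 0 / 0 / 0
  c2 r1c1: 54 / 9 / 6
  c3 r1c1: 60 / 2 / 3
  c4 r1c1: 87 / 9 / 3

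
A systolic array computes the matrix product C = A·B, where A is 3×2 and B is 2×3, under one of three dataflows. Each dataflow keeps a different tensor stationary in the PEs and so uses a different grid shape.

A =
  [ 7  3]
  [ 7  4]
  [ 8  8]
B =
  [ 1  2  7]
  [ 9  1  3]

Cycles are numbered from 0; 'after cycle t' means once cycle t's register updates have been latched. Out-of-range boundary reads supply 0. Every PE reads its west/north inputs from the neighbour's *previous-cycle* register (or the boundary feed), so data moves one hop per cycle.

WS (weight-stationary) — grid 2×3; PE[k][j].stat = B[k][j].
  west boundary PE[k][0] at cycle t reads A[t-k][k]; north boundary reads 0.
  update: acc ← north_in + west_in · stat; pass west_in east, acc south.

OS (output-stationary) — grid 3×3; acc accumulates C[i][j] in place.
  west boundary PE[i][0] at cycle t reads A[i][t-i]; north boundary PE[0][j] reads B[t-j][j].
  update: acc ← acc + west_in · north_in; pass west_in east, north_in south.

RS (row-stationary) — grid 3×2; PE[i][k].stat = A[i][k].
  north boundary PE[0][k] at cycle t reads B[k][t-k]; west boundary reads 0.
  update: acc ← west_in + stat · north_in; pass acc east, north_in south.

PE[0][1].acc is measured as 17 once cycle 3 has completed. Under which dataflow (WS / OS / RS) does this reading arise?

dataflow = OS

WS [2×3] PE[0][1] across cycles:
  t=0 PE[0][1]: acc=0 h=0 v=0
  t=1 PE[0][1]: acc=14 h=7 v=14
  t=2 PE[0][1]: acc=14 h=7 v=14
  t=3 PE[0][1]: acc=16 h=8 v=16
OS [3×3] PE[0][1] across cycles:
  t=0 PE[0][1]: acc=0 h=0 v=0
  t=1 PE[0][1]: acc=14 h=7 v=2
  t=2 PE[0][1]: acc=17 h=3 v=1
  t=3 PE[0][1]: acc=17 h=0 v=0
RS [3×2] PE[0][1] across cycles:
  t=0 PE[0][1]: acc=0 h=0 v=0
  t=1 PE[0][1]: acc=34 h=34 v=9
  t=2 PE[0][1]: acc=17 h=17 v=1
  t=3 PE[0][1]: acc=58 h=58 v=3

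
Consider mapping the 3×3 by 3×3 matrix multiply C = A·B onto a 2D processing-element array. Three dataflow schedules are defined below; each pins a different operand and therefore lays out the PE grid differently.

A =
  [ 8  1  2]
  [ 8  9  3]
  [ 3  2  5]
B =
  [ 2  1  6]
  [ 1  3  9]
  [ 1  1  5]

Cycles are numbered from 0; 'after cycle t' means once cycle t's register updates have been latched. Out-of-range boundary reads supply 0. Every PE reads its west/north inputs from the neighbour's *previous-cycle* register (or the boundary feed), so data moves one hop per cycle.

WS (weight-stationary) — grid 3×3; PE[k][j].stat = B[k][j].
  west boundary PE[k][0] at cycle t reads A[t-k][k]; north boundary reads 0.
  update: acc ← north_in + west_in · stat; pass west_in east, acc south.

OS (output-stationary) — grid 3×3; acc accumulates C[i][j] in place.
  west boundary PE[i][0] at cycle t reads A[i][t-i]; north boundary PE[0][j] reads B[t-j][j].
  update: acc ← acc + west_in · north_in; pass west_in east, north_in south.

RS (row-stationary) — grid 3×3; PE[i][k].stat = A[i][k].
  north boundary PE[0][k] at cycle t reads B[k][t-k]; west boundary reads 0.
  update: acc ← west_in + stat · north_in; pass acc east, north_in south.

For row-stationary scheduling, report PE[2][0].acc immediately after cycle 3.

PE[2][0].acc = 3

RS 3×3: PE[2][0] cycle-by-cycle (with neighbour feeds):
  after 0 — PE[1][0] acc=0, pass-E 0, pass-S 0
  after 0 — PE[2][0] acc=0, pass-E 0, pass-S 0
  after 1 — PE[1][0] acc=16, pass-E 16, pass-S 2
  after 1 — PE[2][0] acc=0, pass-E 0, pass-S 0
  after 2 — PE[1][0] acc=8, pass-E 8, pass-S 1
  after 2 — PE[2][0] acc=6, pass-E 6, pass-S 2
  after 3 — PE[1][0] acc=48, pass-E 48, pass-S 6
  after 3 — PE[2][0] acc=3, pass-E 3, pass-S 1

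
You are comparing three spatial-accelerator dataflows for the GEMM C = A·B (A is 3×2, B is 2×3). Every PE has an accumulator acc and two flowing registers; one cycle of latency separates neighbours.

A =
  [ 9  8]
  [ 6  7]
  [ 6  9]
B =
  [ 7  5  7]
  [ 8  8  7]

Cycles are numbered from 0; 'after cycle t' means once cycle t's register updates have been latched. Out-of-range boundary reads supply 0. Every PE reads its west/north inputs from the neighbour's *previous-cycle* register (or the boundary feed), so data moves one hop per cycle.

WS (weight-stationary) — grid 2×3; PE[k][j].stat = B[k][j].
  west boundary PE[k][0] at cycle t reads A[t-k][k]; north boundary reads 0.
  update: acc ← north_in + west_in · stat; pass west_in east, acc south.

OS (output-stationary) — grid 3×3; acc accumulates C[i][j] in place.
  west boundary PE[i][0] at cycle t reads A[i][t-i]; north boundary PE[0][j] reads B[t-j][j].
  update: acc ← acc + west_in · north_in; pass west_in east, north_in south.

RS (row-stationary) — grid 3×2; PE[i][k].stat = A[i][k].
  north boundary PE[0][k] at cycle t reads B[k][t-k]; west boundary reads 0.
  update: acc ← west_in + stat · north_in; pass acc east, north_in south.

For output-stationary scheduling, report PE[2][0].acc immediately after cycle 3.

Tracing OS — 3×3 array, target PE[2][0]:
  @0  [1,0]  acc 0  |  →0  ↓0
  @0  [2,0]  acc 0  |  →0  ↓0
  @1  [1,0]  acc 42  |  →6  ↓7
  @1  [2,0]  acc 0  |  →0  ↓0
  @2  [1,0]  acc 98  |  →7  ↓8
  @2  [2,0]  acc 42  |  →6  ↓7
  @3  [1,0]  acc 98  |  →0  ↓0
  @3  [2,0]  acc 114  |  →9  ↓8

PE[2][0].acc = 114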